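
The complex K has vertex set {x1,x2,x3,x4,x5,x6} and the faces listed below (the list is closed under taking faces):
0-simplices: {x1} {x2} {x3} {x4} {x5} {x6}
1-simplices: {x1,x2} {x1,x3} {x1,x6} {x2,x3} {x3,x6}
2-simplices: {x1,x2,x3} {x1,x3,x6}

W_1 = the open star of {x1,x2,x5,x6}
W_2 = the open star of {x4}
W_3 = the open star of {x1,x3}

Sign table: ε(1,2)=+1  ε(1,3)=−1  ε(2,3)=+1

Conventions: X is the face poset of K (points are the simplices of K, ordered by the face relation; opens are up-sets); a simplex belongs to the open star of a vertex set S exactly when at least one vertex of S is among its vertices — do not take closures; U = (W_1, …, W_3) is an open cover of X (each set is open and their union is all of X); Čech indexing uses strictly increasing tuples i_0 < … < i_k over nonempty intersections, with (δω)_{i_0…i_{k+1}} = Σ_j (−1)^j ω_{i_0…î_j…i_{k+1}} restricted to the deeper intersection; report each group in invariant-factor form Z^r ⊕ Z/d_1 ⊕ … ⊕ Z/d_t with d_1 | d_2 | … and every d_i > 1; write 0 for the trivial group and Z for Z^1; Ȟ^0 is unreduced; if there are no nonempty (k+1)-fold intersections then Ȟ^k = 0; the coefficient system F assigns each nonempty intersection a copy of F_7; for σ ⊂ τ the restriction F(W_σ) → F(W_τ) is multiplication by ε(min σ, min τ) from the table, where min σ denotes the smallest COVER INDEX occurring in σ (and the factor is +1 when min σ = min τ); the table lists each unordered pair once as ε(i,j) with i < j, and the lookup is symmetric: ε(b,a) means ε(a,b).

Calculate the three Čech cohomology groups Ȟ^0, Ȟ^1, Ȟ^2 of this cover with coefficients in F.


cover nerve:
  W1={{x1},{x2},{x5},{x6},{x1,x2},{x1,x3},{x1,x6},{x2,x3},{x3,x6},{x1,x2,x3},{x1,x3,x6}} W2={{x4}} W3={{x1},{x3},{x1,x2},{x1,x3},{x1,x6},{x2,x3},{x3,x6},{x1,x2,x3},{x1,x3,x6}}
  W13={{x1},{x1,x2},{x1,x3},{x1,x6},{x2,x3},{x3,x6},{x1,x2,x3},{x1,x3,x6}}
C dims 3,1; δ0: rk_F7 1
Ȟ^0: (3−1)−0=2 ⇒ Z/7 ⊕ Z/7
Ȟ^1: (1−0)−1=0 ⇒ 0
Ȟ^2: (0−0)−0=0 ⇒ 0

Ȟ^0(U;F) ≅ Z/7 ⊕ Z/7; Ȟ^1(U;F) ≅ 0; Ȟ^2(U;F) ≅ 0


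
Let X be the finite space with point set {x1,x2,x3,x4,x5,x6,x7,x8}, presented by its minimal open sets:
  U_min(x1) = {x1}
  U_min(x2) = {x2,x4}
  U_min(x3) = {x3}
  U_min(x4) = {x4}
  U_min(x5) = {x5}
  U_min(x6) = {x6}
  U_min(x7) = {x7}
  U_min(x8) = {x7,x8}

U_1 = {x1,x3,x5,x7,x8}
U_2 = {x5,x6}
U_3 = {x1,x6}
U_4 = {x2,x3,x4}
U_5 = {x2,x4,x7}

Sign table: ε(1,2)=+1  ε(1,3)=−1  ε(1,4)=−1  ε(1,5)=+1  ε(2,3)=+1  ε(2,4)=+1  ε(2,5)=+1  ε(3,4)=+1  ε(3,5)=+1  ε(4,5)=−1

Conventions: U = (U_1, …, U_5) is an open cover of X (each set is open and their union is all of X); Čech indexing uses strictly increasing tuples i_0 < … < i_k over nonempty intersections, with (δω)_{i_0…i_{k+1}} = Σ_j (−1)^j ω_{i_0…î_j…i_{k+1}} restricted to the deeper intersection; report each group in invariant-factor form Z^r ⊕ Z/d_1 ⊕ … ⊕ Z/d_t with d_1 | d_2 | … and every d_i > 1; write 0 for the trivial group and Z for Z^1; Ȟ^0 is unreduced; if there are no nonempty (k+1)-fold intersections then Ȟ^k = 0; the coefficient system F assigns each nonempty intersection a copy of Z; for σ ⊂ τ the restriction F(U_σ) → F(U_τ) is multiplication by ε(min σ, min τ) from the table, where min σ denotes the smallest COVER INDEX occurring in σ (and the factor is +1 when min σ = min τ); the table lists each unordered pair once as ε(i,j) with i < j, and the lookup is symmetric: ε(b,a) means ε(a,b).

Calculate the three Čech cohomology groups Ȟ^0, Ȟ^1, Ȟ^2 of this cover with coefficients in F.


intersection data:
  U12={x5} U13={x1} U14={x3} U15={x7} U23={x6} U45={x2,x4}
C dims 5,6; δ0: rk 5, SNF 1^4·2
Ȟ^0 = (5 − 5) − 0 = 0, so Ȟ^0 ≅ 0
Ȟ^1 = (6 − 0) − 5 = 1 plus torsion [2], so Ȟ^1 ≅ Z ⊕ Z/2
Ȟ^2 = (0 − 0) − 0 = 0, so Ȟ^2 ≅ 0

Ȟ^0 ≅ 0,  Ȟ^1 ≅ Z ⊕ Z/2,  Ȟ^2 ≅ 0


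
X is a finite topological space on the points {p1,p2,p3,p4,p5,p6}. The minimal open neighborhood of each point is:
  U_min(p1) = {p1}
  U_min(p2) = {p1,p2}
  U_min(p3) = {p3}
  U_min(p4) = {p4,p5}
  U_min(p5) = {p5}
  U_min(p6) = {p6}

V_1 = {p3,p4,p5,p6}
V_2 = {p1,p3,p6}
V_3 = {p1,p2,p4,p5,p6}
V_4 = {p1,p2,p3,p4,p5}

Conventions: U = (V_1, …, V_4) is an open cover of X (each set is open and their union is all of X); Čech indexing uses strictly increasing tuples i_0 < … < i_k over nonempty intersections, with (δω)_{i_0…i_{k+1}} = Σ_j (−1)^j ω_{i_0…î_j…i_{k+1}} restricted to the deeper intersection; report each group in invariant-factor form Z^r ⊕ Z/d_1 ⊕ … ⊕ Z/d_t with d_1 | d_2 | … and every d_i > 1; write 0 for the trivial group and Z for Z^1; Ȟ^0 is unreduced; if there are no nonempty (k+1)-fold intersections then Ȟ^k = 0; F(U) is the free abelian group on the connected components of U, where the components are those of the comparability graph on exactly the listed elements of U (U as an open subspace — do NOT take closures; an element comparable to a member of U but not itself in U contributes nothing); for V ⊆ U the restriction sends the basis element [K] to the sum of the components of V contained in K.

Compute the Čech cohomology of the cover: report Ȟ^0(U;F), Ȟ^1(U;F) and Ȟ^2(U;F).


nerve simplices:
  V12={p3,p6} V13={p4,p5,p6} V14={p3,p4,p5} V23={p1,p6} V24={p1,p3} V34={p1,p2,p4,p5}
  V123={p6} V124={p3} V134={p4,p5} V234={p1}
components per intersection:
  V1: {p3} {p4,p5} {p6}
  V2: {p1} {p3} {p6}
  V3: {p1,p2} {p4,p5} {p6}
  V4: {p1,p2} {p3} {p4,p5}
  V12: {p3} {p6}
  V13: {p4,p5} {p6}
  V14: {p3} {p4,p5}
  V23: {p1} {p6}
  V24: {p1} {p3}
  V34: {p1,p2} {p4,p5}
  V123: {p6}
  V124: {p3}
  V134: {p4,p5}
  V234: {p1}
C dims 12,12,4; δ0: rk 8, SNF 1^8; δ1: rk 4, SNF 1^4
degree 0: 12−8−0 = 4 → Ȟ^0 ≅ Z^4
degree 1: 12−4−8 = 0 → Ȟ^1 ≅ 0
degree 2: 4−0−4 = 0 → Ȟ^2 ≅ 0

Ȟ^0 ≅ Z^4; Ȟ^1 ≅ 0; Ȟ^2 ≅ 0


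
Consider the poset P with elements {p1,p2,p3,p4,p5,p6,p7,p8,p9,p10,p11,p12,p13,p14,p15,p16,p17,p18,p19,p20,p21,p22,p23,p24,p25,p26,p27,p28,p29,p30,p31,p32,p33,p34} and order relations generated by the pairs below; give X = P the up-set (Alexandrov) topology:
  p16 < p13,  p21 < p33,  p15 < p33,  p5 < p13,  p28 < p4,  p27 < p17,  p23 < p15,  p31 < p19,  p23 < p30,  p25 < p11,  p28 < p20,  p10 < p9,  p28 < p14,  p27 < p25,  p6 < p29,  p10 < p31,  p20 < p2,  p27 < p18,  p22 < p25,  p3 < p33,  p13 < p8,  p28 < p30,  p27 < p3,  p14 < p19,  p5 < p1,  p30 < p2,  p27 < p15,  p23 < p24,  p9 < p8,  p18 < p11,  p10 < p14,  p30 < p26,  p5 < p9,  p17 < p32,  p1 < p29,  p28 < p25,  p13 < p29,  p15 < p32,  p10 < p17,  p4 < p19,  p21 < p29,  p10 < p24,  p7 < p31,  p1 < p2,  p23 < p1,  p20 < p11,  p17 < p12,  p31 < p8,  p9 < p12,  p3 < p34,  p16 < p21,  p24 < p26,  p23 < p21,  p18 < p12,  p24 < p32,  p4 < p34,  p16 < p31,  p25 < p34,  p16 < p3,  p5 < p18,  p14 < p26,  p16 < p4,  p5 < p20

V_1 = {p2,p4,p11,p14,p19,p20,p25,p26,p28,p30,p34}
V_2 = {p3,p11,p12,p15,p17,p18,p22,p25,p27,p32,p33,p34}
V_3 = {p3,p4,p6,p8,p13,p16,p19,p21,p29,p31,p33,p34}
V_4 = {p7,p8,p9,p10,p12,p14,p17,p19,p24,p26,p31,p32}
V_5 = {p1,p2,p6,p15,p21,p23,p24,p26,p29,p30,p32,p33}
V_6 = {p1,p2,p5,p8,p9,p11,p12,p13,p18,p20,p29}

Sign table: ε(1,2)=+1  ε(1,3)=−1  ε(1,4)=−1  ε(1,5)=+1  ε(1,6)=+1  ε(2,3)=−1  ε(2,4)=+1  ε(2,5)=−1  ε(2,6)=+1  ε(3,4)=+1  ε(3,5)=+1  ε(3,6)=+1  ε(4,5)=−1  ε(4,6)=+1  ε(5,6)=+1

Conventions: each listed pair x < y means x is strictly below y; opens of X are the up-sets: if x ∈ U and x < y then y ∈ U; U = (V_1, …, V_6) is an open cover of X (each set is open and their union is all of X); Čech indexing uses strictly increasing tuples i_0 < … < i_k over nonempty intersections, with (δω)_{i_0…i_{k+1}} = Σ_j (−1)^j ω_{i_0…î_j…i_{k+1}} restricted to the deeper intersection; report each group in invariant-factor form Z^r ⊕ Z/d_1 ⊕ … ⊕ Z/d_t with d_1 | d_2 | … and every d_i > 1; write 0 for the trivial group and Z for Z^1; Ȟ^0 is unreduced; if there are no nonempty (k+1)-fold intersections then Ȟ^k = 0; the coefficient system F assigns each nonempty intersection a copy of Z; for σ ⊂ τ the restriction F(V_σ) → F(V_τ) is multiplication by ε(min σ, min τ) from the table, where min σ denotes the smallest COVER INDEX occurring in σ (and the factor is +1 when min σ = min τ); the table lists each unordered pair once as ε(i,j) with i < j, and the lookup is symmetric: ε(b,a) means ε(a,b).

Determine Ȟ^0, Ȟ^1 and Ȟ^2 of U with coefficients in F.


nerve of the cover:
  V12={p11,p25,p34} V13={p4,p19,p34} V14={p14,p19,p26} V15={p2,p26,p30} V16={p2,p11,p20} V23={p3,p33,p34} V24={p12,p17,p32} V25={p15,p32,p33} V26={p11,p12,p18} V34={p8,p19,p31} V35={p6,p21,p29,p33} V36={p8,p13,p29} V45={p24,p26,p32} V46={p8,p9,p12} V56={p1,p2,p29}
  V123={p34} V126={p11} V134={p19} V145={p26} V156={p2} V235={p33} V245={p32} V246={p12} V346={p8} V356={p29}
C dims 6,15,10; δ0: rk 6, SNF 1^5·2; δ1: rk 9, SNF 1^9
Ȟ^0 = (6 − 6) − 0 = 0, so Ȟ^0 ≅ 0
Ȟ^1 = (15 − 9) − 6 = 0 plus torsion [2], so Ȟ^1 ≅ Z/2
Ȟ^2 = (10 − 0) − 9 = 1, so Ȟ^2 ≅ Z

Ȟ^0(U;F) ≅ 0; Ȟ^1(U;F) ≅ Z/2; Ȟ^2(U;F) ≅ Z


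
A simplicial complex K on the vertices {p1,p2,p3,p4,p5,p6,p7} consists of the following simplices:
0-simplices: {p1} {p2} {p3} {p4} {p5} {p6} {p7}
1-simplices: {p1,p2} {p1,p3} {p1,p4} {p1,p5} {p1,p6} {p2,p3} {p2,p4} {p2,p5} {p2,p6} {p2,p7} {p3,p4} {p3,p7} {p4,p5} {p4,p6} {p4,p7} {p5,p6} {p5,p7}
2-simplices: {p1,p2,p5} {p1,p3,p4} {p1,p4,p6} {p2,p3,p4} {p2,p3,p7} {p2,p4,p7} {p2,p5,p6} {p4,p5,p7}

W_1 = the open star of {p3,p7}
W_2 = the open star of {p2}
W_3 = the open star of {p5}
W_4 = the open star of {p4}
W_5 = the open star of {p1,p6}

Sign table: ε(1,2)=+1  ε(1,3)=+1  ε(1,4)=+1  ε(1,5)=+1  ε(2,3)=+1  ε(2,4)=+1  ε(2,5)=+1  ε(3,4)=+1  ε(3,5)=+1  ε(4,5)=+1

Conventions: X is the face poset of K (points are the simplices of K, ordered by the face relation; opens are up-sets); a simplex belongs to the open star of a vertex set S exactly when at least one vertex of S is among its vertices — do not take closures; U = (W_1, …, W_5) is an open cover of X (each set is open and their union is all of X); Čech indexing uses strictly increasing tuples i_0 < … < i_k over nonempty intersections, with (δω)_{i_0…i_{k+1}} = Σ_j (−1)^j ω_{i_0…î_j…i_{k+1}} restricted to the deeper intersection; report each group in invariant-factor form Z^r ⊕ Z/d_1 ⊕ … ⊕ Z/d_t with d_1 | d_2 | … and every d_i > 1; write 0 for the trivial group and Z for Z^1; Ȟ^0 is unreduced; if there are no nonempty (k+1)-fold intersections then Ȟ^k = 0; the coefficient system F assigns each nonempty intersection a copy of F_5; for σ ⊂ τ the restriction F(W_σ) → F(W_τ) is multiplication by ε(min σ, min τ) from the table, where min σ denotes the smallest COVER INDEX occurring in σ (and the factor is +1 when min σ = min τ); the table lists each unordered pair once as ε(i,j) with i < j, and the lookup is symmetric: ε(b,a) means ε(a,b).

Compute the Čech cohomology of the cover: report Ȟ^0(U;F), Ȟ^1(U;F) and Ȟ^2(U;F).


Ȟ^0 = Z/5; Ȟ^1 = Z/5 ⊕ Z/5; Ȟ^2 = 0

cover nerve:
  W1={{p3},{p7},{p1,p3},{p2,p3},{p2,p7},{p3,p4},{p3,p7},{p4,p7},{p5,p7},{p1,p3,p4},{p2,p3,p4},{p2,p3,p7},{p2,p4,p7},{p4,p5,p7}} W2={{p2},{p1,p2},{p2,p3},{p2,p4},{p2,p5},{p2,p6},{p2,p7},{p1,p2,p5},{p2,p3,p4},{p2,p3,p7},{p2,p4,p7},{p2,p5,p6}} W3={{p5},{p1,p5},{p2,p5},{p4,p5},{p5,p6},{p5,p7},{p1,p2,p5},{p2,p5,p6},{p4,p5,p7}} W4={{p4},{p1,p4},{p2,p4},{p3,p4},{p4,p5},{p4,p6},{p4,p7},{p1,p3,p4},{p1,p4,p6},{p2,p3,p4},{p2,p4,p7},{p4,p5,p7}} W5={{p1},{p6},{p1,p2},{p1,p3},{p1,p4},{p1,p5},{p1,p6},{p2,p6},{p4,p6},{p5,p6},{p1,p2,p5},{p1,p3,p4},{p1,p4,p6},{p2,p5,p6}}
  W12={{p2,p3},{p2,p7},{p2,p3,p4},{p2,p3,p7},{p2,p4,p7}} W13={{p5,p7},{p4,p5,p7}} W14={{p3,p4},{p4,p7},{p1,p3,p4},{p2,p3,p4},{p2,p4,p7},{p4,p5,p7}} W15={{p1,p3},{p1,p3,p4}} W23={{p2,p5},{p1,p2,p5},{p2,p5,p6}} W24={{p2,p4},{p2,p3,p4},{p2,p4,p7}} W25={{p1,p2},{p2,p6},{p1,p2,p5},{p2,p5,p6}} W34={{p4,p5},{p4,p5,p7}} W35={{p1,p5},{p5,p6},{p1,p2,p5},{p2,p5,p6}} W45={{p1,p4},{p4,p6},{p1,p3,p4},{p1,p4,p6}}
  W124={{p2,p3,p4},{p2,p4,p7}} W134={{p4,p5,p7}} W145={{p1,p3,p4}} W235={{p1,p2,p5},{p2,p5,p6}}
C dims 5,10,4; δ0: rk_F5 4; δ1: rk_F5 4
Ȟ^0: (5−4)−0=1 ⇒ Z/5
Ȟ^1: (10−4)−4=2 ⇒ Z/5 ⊕ Z/5
Ȟ^2: (4−0)−4=0 ⇒ 0


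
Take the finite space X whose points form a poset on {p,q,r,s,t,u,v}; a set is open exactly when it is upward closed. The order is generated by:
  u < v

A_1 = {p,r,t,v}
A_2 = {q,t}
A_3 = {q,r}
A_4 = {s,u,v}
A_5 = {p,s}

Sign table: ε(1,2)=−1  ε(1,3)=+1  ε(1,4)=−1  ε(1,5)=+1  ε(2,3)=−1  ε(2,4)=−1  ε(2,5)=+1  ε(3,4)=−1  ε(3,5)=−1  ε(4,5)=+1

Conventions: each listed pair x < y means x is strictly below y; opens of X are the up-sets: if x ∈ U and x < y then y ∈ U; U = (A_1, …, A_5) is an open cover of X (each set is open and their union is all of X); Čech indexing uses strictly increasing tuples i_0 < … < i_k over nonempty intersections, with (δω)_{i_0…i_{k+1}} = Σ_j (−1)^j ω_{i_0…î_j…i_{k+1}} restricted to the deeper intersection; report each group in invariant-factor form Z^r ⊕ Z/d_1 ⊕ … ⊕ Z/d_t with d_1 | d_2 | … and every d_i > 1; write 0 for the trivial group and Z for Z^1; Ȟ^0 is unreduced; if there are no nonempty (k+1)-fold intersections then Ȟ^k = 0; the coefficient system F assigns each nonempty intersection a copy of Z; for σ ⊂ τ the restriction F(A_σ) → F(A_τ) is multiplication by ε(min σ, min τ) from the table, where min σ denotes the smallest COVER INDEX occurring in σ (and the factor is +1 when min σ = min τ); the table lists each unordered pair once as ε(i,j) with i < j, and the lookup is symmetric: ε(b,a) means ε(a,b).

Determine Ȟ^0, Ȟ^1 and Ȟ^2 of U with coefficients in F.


Ȟ^0 ≅ 0; Ȟ^1 ≅ Z ⊕ Z/2; Ȟ^2 ≅ 0

nonempty overlaps:
  A12={t} A13={r} A14={v} A15={p} A23={q} A45={s}
C dims 5,6; δ0: rk 5, SNF 1^4·2
degree 0: 5−5−0 = 0 → Ȟ^0 ≅ 0
degree 1: 6−0−5 = 1 plus torsion [2] → Ȟ^1 ≅ Z ⊕ Z/2
degree 2: 0−0−0 = 0 → Ȟ^2 ≅ 0


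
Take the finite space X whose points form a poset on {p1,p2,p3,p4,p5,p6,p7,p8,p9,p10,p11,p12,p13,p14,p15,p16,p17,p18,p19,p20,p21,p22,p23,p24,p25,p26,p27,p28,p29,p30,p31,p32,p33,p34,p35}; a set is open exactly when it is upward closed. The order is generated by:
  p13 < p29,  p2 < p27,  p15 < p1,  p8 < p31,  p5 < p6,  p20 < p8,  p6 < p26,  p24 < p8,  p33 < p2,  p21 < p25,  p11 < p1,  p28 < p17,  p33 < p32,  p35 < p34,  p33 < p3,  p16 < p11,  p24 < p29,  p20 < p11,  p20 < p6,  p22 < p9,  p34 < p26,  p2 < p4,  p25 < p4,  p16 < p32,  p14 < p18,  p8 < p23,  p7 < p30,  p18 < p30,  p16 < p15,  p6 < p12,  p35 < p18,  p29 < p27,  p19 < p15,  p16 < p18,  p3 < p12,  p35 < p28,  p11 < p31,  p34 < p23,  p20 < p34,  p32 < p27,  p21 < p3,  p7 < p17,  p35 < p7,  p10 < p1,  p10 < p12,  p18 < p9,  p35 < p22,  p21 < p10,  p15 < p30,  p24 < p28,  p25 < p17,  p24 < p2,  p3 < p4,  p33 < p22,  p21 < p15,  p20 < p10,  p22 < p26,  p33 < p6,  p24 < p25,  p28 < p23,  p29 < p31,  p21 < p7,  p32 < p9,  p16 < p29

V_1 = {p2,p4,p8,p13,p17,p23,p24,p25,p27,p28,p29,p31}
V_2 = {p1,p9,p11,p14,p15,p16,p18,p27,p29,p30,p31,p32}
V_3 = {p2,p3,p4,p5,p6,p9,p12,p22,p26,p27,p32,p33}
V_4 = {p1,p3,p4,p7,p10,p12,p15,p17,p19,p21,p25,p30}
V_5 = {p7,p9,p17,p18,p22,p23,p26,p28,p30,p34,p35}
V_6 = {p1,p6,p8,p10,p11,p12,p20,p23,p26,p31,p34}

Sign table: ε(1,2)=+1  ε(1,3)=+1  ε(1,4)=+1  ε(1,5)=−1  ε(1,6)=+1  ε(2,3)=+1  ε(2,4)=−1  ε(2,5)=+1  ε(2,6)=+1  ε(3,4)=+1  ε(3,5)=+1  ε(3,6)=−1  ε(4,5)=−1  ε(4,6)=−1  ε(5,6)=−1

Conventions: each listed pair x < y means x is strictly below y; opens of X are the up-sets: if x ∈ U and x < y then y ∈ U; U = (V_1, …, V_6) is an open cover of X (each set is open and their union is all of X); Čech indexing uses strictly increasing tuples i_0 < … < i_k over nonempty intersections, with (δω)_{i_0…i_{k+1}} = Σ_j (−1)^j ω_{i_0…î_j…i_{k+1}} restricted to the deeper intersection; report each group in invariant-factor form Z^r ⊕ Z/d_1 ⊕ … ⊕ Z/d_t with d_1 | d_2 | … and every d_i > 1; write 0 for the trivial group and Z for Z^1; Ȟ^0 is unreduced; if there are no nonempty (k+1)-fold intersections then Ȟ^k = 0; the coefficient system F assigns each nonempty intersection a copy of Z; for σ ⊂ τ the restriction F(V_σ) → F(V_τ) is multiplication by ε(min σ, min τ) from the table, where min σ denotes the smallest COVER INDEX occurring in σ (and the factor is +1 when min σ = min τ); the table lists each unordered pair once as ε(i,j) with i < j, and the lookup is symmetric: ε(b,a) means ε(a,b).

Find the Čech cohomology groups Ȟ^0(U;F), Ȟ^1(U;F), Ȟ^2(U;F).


Ȟ^0 = 0; Ȟ^1 = Z/2; Ȟ^2 = Z

cover nerve:
  V12={p27,p29,p31} V13={p2,p4,p27} V14={p4,p17,p25} V15={p17,p23,p28} V16={p8,p23,p31} V23={p9,p27,p32} V24={p1,p15,p30} V25={p9,p18,p30} V26={p1,p11,p31} V34={p3,p4,p12} V35={p9,p22,p26} V36={p6,p12,p26} V45={p7,p17,p30} V46={p1,p10,p12} V56={p23,p26,p34}
  V123={p27} V126={p31} V134={p4} V145={p17} V156={p23} V235={p9} V245={p30} V246={p1} V346={p12} V356={p26}
C dims 6,15,10; δ0: rk 6, SNF 1^5·2; δ1: rk 9, SNF 1^9
Ȟ^0: (6−6)−0=0 ⇒ 0
Ȟ^1: (15−9)−6=0 plus torsion [2] ⇒ Z/2
Ȟ^2: (10−0)−9=1 ⇒ Z


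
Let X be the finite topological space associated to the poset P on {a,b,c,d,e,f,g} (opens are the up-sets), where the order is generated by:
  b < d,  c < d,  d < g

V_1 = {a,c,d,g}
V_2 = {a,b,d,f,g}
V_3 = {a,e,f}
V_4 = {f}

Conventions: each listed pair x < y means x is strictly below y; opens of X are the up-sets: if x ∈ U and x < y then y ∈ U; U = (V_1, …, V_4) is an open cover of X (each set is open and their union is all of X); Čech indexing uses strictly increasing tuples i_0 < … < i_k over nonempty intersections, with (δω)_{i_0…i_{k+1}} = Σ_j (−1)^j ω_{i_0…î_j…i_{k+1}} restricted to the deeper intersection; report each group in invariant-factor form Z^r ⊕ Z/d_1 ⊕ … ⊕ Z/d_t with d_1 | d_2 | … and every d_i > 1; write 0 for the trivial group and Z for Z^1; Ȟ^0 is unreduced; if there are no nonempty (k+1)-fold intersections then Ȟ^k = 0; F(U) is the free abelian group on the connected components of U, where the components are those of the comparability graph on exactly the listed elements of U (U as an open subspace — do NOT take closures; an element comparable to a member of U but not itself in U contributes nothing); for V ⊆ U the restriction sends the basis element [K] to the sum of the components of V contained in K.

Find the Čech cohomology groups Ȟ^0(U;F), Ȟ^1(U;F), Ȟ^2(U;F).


Ȟ^0 = Z^4; Ȟ^1 = 0; Ȟ^2 = 0

nonempty overlaps:
  V12={a,d,g} V13={a} V23={a,f} V24={f} V34={f}
  V123={a} V234={f}
components per intersection:
  V1: {a} {c,d,g}
  V2: {a} {b,d,g} {f}
  V3: {a} {e} {f}
  V4: {f}
  V12: {a} {d,g}
  V13: {a}
  V23: {a} {f}
  V24: {f}
  V34: {f}
  V123: {a}
  V234: {f}
C dims 9,7,2; δ0: rk 5, SNF 1^5; δ1: rk 2, SNF 1^2
degree 0: 9−5−0 = 4 → Ȟ^0 ≅ Z^4
degree 1: 7−2−5 = 0 → Ȟ^1 ≅ 0
degree 2: 2−0−2 = 0 → Ȟ^2 ≅ 0


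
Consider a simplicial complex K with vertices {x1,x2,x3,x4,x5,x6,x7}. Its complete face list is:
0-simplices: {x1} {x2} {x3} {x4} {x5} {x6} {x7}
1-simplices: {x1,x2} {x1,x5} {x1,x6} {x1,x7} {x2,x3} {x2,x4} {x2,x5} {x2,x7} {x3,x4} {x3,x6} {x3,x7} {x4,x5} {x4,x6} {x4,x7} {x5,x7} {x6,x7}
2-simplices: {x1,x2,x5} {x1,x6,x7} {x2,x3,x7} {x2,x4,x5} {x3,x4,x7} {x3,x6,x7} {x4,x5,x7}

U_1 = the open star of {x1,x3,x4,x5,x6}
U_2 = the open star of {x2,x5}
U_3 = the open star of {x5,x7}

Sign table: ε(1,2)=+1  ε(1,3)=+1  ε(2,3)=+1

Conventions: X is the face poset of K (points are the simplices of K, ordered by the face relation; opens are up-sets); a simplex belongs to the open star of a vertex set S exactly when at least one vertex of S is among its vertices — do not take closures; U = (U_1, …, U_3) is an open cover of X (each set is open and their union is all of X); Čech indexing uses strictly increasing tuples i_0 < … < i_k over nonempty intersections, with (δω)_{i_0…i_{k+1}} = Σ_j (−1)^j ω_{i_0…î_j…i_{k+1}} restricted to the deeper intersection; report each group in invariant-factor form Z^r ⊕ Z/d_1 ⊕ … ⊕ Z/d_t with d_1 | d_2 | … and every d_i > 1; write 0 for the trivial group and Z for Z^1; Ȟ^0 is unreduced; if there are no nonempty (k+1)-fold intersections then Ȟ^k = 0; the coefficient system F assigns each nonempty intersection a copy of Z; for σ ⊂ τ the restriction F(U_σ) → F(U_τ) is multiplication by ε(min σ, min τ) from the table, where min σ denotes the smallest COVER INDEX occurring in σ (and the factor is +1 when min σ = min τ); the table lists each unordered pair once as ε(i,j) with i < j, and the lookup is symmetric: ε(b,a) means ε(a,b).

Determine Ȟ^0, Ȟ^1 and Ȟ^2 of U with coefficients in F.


nonempty overlaps:
  U1={{x1},{x3},{x4},{x5},{x6},{x1,x2},{x1,x5},{x1,x6},{x1,x7},{x2,x3},{x2,x4},{x2,x5},{x3,x4},{x3,x6},{x3,x7},{x4,x5},{x4,x6},{x4,x7},{x5,x7},{x6,x7},{x1,x2,x5},{x1,x6,x7},{x2,x3,x7},{x2,x4,x5},{x3,x4,x7},{x3,x6,x7},{x4,x5,x7}} U2={{x2},{x5},{x1,x2},{x1,x5},{x2,x3},{x2,x4},{x2,x5},{x2,x7},{x4,x5},{x5,x7},{x1,x2,x5},{x2,x3,x7},{x2,x4,x5},{x4,x5,x7}} U3={{x5},{x7},{x1,x5},{x1,x7},{x2,x5},{x2,x7},{x3,x7},{x4,x5},{x4,x7},{x5,x7},{x6,x7},{x1,x2,x5},{x1,x6,x7},{x2,x3,x7},{x2,x4,x5},{x3,x4,x7},{x3,x6,x7},{x4,x5,x7}}
  U12={{x5},{x1,x2},{x1,x5},{x2,x3},{x2,x4},{x2,x5},{x4,x5},{x5,x7},{x1,x2,x5},{x2,x3,x7},{x2,x4,x5},{x4,x5,x7}} U13={{x5},{x1,x5},{x1,x7},{x2,x5},{x3,x7},{x4,x5},{x4,x7},{x5,x7},{x6,x7},{x1,x2,x5},{x1,x6,x7},{x2,x3,x7},{x2,x4,x5},{x3,x4,x7},{x3,x6,x7},{x4,x5,x7}} U23={{x5},{x1,x5},{x2,x5},{x2,x7},{x4,x5},{x5,x7},{x1,x2,x5},{x2,x3,x7},{x2,x4,x5},{x4,x5,x7}}
  U123={{x5},{x1,x5},{x2,x5},{x4,x5},{x5,x7},{x1,x2,x5},{x2,x3,x7},{x2,x4,x5},{x4,x5,x7}}
C dims 3,3,1; δ0: rk 2, SNF 1^2; δ1: rk 1, SNF 1^1
degree 0: 3−2−0 = 1 → Ȟ^0 ≅ Z
degree 1: 3−1−2 = 0 → Ȟ^1 ≅ 0
degree 2: 1−0−1 = 0 → Ȟ^2 ≅ 0

Ȟ^0 = Z; Ȟ^1 = 0; Ȟ^2 = 0


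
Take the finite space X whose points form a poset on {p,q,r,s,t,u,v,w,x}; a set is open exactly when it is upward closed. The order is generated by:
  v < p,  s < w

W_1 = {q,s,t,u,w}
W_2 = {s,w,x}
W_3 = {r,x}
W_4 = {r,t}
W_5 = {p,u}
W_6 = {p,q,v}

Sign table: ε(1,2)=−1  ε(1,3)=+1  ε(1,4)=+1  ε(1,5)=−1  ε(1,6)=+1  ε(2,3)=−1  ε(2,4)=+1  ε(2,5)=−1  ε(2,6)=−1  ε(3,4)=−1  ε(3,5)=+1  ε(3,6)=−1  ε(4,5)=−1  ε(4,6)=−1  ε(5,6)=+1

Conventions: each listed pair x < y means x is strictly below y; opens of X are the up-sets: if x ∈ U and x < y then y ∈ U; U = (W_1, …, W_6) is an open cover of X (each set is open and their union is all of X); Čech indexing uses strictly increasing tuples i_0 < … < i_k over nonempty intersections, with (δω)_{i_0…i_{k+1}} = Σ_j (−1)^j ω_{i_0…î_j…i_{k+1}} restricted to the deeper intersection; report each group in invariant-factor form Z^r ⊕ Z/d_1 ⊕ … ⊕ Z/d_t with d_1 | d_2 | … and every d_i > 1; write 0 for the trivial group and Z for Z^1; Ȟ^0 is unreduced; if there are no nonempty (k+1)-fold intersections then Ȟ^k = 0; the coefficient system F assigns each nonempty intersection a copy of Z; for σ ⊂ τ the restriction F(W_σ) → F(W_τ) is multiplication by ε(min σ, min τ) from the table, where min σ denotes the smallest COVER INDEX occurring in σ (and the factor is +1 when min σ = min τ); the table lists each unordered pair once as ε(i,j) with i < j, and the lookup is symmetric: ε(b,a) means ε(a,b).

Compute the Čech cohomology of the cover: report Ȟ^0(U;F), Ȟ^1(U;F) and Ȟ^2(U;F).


Ȟ^0 ≅ 0, Ȟ^1 ≅ Z ⊕ Z/2 and Ȟ^2 ≅ 0

nerve simplices:
  W12={s,w} W14={t} W15={u} W16={q} W23={x} W34={r} W56={p}
C dims 6,7; δ0: rk 6, SNF 1^5·2
degree 0: 6−6−0 = 0 → Ȟ^0 ≅ 0
degree 1: 7−0−6 = 1 plus torsion [2] → Ȟ^1 ≅ Z ⊕ Z/2
degree 2: 0−0−0 = 0 → Ȟ^2 ≅ 0


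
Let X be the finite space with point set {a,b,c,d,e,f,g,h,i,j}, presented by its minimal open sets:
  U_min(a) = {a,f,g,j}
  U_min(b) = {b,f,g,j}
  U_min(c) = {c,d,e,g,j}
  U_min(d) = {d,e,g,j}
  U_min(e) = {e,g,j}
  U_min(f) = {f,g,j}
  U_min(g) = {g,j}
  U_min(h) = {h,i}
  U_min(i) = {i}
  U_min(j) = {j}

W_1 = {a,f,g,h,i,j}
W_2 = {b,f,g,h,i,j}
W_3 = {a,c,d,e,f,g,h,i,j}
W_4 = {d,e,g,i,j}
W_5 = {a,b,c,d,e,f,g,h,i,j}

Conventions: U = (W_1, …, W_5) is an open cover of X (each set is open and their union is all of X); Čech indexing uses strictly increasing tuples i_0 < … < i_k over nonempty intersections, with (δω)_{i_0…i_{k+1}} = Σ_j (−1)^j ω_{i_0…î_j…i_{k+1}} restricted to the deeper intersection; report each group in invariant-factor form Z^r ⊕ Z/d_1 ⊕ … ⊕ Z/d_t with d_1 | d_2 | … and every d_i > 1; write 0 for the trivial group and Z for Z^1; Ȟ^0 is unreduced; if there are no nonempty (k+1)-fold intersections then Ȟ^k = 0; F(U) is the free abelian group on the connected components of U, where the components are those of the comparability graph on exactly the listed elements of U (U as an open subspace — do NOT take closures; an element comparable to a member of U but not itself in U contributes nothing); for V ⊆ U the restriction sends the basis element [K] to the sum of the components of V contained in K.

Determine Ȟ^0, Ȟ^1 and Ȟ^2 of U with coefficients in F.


Ȟ^0(U;F) ≅ Z^2; Ȟ^1(U;F) ≅ 0; Ȟ^2(U;F) ≅ 0

cover nerve:
  W12={f,g,h,i,j} W13={a,f,g,h,i,j} W14={g,i,j} W15={a,f,g,h,i,j} W23={f,g,h,i,j} W24={g,i,j} W25={b,f,g,h,i,j} W34={d,e,g,i,j} W35={a,c,d,e,f,g,h,i,j} W45={d,e,g,i,j}
  W123={f,g,h,i,j} W124={g,i,j} W125={f,g,h,i,j} W134={g,i,j} W135={a,f,g,h,i,j} W145={g,i,j} W234={g,i,j} W235={f,g,h,i,j} W245={g,i,j} W345={d,e,g,i,j}
  W1234={g,i,j} W1235={f,g,h,i,j} W1245={g,i,j} W1345={g,i,j} W2345={g,i,j}
  W12345={g,i,j}
components per intersection:
  W1: {a,f,g,j} {h,i}
  W2: {b,f,g,j} {h,i}
  W3: {a,c,d,e,f,g,j} {h,i}
  W4: {d,e,g,j} {i}
  W5: {a,b,c,d,e,f,g,j} {h,i}
  W12: {f,g,j} {h,i}
  W13: {a,f,g,j} {h,i}
  W14: {g,j} {i}
  W15: {a,f,g,j} {h,i}
  W23: {f,g,j} {h,i}
  W24: {g,j} {i}
  W25: {b,f,g,j} {h,i}
  W34: {d,e,g,j} {i}
  W35: {a,c,d,e,f,g,j} {h,i}
  W45: {d,e,g,j} {i}
  W123: {f,g,j} {h,i}
  W124: {g,j} {i}
  W125: {f,g,j} {h,i}
  W134: {g,j} {i}
  W135: {a,f,g,j} {h,i}
  W145: {g,j} {i}
  W234: {g,j} {i}
  W235: {f,g,j} {h,i}
  W245: {g,j} {i}
  W345: {d,e,g,j} {i}
  W1234: {g,j} {i}
  W1235: {f,g,j} {h,i}
  W1245: {g,j} {i}
  W1345: {g,j} {i}
  W2345: {g,j} {i}
  W12345: {g,j} {i}
C dims 10,20,20,10; δ0: rk 8, SNF 1^8; δ1: rk 12, SNF 1^12; δ2: rk 8, SNF 1^8
Ȟ^0: (10−8)−0=2 ⇒ Z^2
Ȟ^1: (20−12)−8=0 ⇒ 0
Ȟ^2: (20−8)−12=0 ⇒ 0


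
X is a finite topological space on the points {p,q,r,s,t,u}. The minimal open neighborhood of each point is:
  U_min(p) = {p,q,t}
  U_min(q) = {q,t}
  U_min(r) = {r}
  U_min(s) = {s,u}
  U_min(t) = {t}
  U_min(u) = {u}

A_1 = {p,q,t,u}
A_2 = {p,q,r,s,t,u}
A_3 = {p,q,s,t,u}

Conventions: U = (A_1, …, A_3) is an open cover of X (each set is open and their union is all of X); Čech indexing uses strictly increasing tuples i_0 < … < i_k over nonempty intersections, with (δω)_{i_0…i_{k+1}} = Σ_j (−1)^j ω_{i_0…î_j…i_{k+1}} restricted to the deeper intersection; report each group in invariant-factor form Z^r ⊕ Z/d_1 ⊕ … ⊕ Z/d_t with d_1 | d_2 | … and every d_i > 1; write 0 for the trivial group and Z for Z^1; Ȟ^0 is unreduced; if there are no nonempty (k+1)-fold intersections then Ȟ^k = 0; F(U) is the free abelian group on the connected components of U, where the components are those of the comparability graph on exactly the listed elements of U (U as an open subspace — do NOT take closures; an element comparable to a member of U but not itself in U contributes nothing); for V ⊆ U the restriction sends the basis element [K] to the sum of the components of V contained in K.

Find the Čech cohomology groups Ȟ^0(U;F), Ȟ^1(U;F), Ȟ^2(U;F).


nonempty intersections:
  A12={p,q,t,u} A13={p,q,t,u} A23={p,q,s,t,u}
  A123={p,q,t,u}
components per intersection:
  A1: {p,q,t} {u}
  A2: {p,q,t} {r} {s,u}
  A3: {p,q,t} {s,u}
  A12: {p,q,t} {u}
  A13: {p,q,t} {u}
  A23: {p,q,t} {s,u}
  A123: {p,q,t} {u}
C dims 7,6,2; δ0: rk 4, SNF 1^4; δ1: rk 2, SNF 1^2
Ȟ^0: (7−4)−0=3 ⇒ Z^3
Ȟ^1: (6−2)−4=0 ⇒ 0
Ȟ^2: (2−0)−2=0 ⇒ 0

Ȟ^0 = Z^3; Ȟ^1 = 0; Ȟ^2 = 0


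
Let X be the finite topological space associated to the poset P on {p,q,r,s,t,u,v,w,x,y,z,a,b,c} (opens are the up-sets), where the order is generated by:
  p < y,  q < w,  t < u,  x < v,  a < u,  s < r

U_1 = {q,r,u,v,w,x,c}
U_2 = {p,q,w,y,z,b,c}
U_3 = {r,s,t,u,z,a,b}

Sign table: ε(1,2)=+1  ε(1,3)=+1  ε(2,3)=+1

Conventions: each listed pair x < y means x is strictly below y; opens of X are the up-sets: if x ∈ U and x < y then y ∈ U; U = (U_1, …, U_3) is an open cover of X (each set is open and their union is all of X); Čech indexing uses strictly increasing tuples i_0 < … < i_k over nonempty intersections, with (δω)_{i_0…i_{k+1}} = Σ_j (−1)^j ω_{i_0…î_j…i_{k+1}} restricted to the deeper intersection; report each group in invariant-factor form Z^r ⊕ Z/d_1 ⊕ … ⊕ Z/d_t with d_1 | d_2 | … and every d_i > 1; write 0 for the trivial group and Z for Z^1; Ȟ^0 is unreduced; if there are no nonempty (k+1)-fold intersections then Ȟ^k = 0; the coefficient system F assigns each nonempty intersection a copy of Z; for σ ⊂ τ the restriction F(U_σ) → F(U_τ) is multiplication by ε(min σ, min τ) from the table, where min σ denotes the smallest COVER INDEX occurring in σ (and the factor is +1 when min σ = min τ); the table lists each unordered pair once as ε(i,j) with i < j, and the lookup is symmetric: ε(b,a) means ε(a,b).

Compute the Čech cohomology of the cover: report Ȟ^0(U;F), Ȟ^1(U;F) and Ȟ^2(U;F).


Ȟ^0 ≅ Z, Ȟ^1 ≅ Z, Ȟ^2 ≅ 0

cover nerve:
  U12={q,w,c} U13={r,u} U23={z,b}
C dims 3,3; δ0: rk 2, SNF 1^2
Ȟ^0: (3−2)−0=1 ⇒ Z
Ȟ^1: (3−0)−2=1 ⇒ Z
Ȟ^2: (0−0)−0=0 ⇒ 0


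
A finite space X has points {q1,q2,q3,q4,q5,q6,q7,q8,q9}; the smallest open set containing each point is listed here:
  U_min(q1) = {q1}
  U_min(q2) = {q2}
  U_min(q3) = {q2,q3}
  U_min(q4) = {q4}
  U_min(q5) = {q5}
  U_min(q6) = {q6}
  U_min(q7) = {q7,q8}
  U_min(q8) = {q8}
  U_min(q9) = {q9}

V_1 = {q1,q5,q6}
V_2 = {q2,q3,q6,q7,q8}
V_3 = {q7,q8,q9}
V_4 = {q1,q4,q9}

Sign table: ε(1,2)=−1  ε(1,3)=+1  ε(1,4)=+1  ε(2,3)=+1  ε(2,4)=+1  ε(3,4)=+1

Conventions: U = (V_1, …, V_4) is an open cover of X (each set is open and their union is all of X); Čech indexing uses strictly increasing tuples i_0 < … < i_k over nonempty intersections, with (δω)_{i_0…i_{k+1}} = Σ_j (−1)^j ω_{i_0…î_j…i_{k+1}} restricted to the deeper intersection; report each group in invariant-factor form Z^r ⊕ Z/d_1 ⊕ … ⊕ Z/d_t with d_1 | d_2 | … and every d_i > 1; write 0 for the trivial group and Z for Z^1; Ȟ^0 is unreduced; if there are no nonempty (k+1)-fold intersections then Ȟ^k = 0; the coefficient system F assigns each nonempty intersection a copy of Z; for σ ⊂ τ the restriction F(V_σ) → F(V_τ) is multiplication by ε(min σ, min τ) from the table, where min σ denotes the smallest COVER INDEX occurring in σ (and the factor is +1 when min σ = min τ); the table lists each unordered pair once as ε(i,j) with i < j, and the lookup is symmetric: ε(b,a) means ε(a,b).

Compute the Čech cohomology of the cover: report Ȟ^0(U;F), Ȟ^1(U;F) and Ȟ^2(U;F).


nerve simplices:
  V12={q6} V14={q1} V23={q7,q8} V34={q9}
C dims 4,4; δ0: rk 4, SNF 1^3·2
degree 0: 4−4−0 = 0 → Ȟ^0 ≅ 0
degree 1: 4−0−4 = 0 plus torsion [2] → Ȟ^1 ≅ Z/2
degree 2: 0−0−0 = 0 → Ȟ^2 ≅ 0

Ȟ^0 ≅ 0, Ȟ^1 ≅ Z/2 and Ȟ^2 ≅ 0


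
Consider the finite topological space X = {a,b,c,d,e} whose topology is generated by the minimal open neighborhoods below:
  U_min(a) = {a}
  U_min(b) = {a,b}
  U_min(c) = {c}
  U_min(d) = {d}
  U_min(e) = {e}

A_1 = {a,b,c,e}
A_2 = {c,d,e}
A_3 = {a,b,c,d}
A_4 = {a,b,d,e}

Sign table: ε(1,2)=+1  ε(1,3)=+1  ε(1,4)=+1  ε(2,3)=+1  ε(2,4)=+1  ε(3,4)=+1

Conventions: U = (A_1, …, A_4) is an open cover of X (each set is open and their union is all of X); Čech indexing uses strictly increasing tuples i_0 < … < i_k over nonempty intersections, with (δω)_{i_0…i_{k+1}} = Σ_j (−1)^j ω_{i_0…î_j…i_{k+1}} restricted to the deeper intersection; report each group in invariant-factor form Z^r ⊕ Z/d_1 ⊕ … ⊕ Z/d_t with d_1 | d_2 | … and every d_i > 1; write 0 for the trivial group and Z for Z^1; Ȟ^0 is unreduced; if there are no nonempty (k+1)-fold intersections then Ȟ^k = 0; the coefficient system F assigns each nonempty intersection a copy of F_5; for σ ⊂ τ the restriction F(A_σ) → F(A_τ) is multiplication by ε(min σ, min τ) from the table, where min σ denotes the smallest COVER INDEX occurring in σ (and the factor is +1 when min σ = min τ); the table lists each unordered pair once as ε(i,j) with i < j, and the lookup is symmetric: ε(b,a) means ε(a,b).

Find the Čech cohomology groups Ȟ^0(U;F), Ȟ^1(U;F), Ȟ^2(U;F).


Ȟ^0 = Z/5, Ȟ^1 = 0 and Ȟ^2 = Z/5

cover nerve:
  A12={c,e} A13={a,b,c} A14={a,b,e} A23={c,d} A24={d,e} A34={a,b,d}
  A123={c} A124={e} A134={a,b} A234={d}
C dims 4,6,4; δ0: rk_F5 3; δ1: rk_F5 3
Ȟ^0: (4−3)−0=1 ⇒ Z/5
Ȟ^1: (6−3)−3=0 ⇒ 0
Ȟ^2: (4−0)−3=1 ⇒ Z/5


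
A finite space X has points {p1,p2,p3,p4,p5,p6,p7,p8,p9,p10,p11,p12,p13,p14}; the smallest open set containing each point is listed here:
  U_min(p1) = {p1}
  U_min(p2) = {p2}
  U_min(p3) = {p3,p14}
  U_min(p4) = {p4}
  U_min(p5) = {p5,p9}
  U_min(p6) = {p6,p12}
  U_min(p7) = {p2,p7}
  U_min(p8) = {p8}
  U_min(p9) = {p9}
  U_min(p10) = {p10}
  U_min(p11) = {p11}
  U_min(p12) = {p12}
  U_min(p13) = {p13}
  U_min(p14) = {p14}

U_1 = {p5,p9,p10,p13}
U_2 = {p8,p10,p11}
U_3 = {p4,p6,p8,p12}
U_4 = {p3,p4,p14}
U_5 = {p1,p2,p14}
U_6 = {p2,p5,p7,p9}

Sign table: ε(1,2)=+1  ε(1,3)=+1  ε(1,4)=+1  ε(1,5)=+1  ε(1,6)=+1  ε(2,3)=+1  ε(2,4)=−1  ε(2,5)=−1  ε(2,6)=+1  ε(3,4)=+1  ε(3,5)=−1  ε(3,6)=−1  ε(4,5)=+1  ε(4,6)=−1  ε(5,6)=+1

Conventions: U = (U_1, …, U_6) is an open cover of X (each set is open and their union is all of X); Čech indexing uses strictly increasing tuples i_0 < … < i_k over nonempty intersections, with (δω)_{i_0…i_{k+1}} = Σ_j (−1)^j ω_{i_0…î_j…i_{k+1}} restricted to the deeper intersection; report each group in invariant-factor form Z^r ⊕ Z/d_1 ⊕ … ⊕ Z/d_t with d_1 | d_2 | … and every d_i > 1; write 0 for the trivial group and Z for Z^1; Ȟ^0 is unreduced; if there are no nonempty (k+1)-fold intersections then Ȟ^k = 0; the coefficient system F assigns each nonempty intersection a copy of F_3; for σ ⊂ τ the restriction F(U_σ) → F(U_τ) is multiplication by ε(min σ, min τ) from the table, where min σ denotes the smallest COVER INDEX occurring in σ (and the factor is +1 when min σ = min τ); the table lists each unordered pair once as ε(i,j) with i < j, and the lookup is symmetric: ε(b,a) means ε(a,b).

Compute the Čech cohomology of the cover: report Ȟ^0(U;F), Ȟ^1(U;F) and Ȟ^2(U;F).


Ȟ^0 = Z/3,  Ȟ^1 = Z/3,  Ȟ^2 = 0

nonempty intersections:
  U12={p10} U16={p5,p9} U23={p8} U34={p4} U45={p14} U56={p2}
C dims 6,6; δ0: rk_F3 5
Ȟ^0: (6−5)−0=1 ⇒ Z/3
Ȟ^1: (6−0)−5=1 ⇒ Z/3
Ȟ^2: (0−0)−0=0 ⇒ 0


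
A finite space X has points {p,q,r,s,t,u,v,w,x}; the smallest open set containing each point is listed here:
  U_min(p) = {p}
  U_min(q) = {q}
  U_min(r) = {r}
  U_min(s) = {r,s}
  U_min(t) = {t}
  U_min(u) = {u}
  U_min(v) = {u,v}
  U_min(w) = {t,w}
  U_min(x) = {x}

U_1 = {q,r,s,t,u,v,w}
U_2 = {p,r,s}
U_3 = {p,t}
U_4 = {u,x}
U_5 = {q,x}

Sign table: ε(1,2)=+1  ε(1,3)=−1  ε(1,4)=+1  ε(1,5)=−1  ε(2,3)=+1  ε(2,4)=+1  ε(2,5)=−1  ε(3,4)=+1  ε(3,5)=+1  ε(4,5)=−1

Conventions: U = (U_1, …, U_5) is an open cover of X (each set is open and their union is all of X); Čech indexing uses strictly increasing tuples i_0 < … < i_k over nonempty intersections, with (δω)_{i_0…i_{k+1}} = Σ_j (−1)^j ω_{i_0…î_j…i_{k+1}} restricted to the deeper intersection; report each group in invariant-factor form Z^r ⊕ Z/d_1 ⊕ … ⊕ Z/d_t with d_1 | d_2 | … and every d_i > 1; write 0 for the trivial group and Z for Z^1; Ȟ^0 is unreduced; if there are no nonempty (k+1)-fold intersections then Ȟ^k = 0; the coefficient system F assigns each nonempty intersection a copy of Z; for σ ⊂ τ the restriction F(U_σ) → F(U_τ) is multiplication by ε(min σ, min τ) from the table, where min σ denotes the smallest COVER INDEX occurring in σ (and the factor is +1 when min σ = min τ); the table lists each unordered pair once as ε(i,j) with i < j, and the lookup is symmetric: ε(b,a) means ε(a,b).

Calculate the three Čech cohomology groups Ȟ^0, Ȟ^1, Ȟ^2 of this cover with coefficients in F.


nonempty intersections:
  U12={r,s} U13={t} U14={u} U15={q} U23={p} U45={x}
C dims 5,6; δ0: rk 5, SNF 1^4·2
Ȟ^0: (5−5)−0=0 ⇒ 0
Ȟ^1: (6−0)−5=1 plus torsion [2] ⇒ Z ⊕ Z/2
Ȟ^2: (0−0)−0=0 ⇒ 0

Ȟ^0 = 0,  Ȟ^1 = Z ⊕ Z/2,  Ȟ^2 = 0


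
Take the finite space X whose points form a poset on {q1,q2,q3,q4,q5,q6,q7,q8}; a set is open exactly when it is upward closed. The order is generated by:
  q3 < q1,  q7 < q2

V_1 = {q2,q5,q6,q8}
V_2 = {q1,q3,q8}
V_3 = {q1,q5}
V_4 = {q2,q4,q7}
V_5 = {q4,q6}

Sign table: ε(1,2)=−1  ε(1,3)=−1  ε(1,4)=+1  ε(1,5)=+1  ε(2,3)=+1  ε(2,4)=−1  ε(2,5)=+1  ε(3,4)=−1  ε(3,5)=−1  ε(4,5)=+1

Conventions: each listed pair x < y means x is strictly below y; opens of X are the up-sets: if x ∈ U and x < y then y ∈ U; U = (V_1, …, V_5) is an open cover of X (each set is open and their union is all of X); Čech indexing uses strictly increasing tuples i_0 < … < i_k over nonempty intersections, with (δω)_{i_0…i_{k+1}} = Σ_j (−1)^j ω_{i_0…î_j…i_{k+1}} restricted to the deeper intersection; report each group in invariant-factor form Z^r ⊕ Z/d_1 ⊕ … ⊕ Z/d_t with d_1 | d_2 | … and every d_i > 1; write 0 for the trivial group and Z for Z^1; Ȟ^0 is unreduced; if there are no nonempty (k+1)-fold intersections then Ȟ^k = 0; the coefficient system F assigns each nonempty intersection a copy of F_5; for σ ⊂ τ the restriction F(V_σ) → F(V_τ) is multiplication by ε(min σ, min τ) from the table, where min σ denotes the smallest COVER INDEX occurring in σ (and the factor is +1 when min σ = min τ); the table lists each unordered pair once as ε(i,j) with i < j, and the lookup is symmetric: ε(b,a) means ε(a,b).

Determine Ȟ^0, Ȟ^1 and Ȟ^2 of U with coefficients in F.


cover nerve:
  V12={q8} V13={q5} V14={q2} V15={q6} V23={q1} V45={q4}
C dims 5,6; δ0: rk_F5 4
Ȟ^0: (5−4)−0=1 ⇒ Z/5
Ȟ^1: (6−0)−4=2 ⇒ Z/5 ⊕ Z/5
Ȟ^2: (0−0)−0=0 ⇒ 0

Ȟ^0 ≅ Z/5, Ȟ^1 ≅ Z/5 ⊕ Z/5 and Ȟ^2 ≅ 0


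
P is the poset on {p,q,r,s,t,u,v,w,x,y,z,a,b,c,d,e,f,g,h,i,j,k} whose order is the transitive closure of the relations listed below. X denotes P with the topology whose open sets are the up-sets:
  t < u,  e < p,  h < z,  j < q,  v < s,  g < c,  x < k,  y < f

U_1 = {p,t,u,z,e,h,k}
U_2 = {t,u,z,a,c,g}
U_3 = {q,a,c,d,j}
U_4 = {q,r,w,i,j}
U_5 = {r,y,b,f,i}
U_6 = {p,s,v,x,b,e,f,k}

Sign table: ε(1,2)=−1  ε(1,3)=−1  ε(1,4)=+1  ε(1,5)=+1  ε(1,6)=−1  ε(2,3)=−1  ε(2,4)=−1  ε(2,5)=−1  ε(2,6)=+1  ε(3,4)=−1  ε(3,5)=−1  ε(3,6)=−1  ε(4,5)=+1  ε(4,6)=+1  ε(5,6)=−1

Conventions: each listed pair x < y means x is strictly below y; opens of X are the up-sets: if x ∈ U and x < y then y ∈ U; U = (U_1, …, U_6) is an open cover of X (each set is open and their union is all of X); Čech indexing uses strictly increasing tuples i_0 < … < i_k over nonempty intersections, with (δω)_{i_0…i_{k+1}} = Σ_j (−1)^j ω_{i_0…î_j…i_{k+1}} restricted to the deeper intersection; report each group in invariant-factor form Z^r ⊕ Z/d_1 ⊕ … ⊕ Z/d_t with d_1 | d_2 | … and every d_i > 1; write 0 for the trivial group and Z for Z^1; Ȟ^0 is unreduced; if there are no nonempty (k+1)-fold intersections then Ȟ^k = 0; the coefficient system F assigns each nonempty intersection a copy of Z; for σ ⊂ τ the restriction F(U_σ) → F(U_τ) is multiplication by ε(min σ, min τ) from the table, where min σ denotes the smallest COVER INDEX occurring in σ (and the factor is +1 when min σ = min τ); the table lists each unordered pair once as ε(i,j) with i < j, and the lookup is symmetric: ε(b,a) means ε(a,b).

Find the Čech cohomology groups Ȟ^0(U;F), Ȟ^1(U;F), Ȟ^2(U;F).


Ȟ^0 = 0, Ȟ^1 = Z/2, Ȟ^2 = 0

nonempty overlaps:
  U12={t,u,z} U16={p,e,k} U23={a,c} U34={q,j} U45={r,i} U56={b,f}
C dims 6,6; δ0: rk 6, SNF 1^5·2
degree 0: 6−6−0 = 0 → Ȟ^0 ≅ 0
degree 1: 6−0−6 = 0 plus torsion [2] → Ȟ^1 ≅ Z/2
degree 2: 0−0−0 = 0 → Ȟ^2 ≅ 0
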